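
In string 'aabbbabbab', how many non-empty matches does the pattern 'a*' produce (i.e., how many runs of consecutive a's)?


Pattern 'a*' matches zero or more a's. We want non-empty runs of consecutive a's.
String: 'aabbbabbab'
Walking through the string to find runs of a's:
  Run 1: positions 0-1 -> 'aa'
  Run 2: positions 5-5 -> 'a'
  Run 3: positions 8-8 -> 'a'
Non-empty runs found: ['aa', 'a', 'a']
Count: 3

3


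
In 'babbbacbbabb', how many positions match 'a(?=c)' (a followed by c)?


Lookahead 'a(?=c)' matches 'a' only when followed by 'c'.
String: 'babbbacbbabb'
Checking each position where char is 'a':
  pos 1: 'a' -> no (next='b')
  pos 5: 'a' -> MATCH (next='c')
  pos 9: 'a' -> no (next='b')
Matching positions: [5]
Count: 1

1


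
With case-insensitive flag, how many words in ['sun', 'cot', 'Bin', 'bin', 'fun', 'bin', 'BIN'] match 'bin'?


Case-insensitive matching: compare each word's lowercase form to 'bin'.
  'sun' -> lower='sun' -> no
  'cot' -> lower='cot' -> no
  'Bin' -> lower='bin' -> MATCH
  'bin' -> lower='bin' -> MATCH
  'fun' -> lower='fun' -> no
  'bin' -> lower='bin' -> MATCH
  'BIN' -> lower='bin' -> MATCH
Matches: ['Bin', 'bin', 'bin', 'BIN']
Count: 4

4


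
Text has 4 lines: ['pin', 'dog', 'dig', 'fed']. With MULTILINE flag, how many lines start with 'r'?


With MULTILINE flag, ^ matches the start of each line.
Lines: ['pin', 'dog', 'dig', 'fed']
Checking which lines start with 'r':
  Line 1: 'pin' -> no
  Line 2: 'dog' -> no
  Line 3: 'dig' -> no
  Line 4: 'fed' -> no
Matching lines: []
Count: 0

0


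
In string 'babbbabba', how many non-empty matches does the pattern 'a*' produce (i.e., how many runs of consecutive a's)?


Pattern 'a*' matches zero or more a's. We want non-empty runs of consecutive a's.
String: 'babbbabba'
Walking through the string to find runs of a's:
  Run 1: positions 1-1 -> 'a'
  Run 2: positions 5-5 -> 'a'
  Run 3: positions 8-8 -> 'a'
Non-empty runs found: ['a', 'a', 'a']
Count: 3

3


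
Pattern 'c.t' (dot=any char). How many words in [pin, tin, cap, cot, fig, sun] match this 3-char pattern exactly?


Pattern 'c.t' means: starts with 'c', any single char, ends with 't'.
Checking each word (must be exactly 3 chars):
  'pin' (len=3): no
  'tin' (len=3): no
  'cap' (len=3): no
  'cot' (len=3): MATCH
  'fig' (len=3): no
  'sun' (len=3): no
Matching words: ['cot']
Total: 1

1


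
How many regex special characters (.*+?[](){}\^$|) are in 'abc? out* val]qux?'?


Regex special characters are: . * + ? [ ] ( ) { } \ ^ $ |
Scanning 'abc? out* val]qux?':
  pos 3: '?' -> SPECIAL
  pos 8: '*' -> SPECIAL
  pos 13: ']' -> SPECIAL
  pos 17: '?' -> SPECIAL
Special chars found: ['?', '*', ']', '?']
Total: 4

4


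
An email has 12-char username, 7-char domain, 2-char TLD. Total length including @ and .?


An email address has format: username@domain.tld
Username length: 12
'@' character: 1
Domain length: 7
'.' character: 1
TLD length: 2
Total = 12 + 1 + 7 + 1 + 2 = 23

23


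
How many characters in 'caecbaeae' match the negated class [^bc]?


Negated class [^bc] matches any char NOT in {b, c}
Scanning 'caecbaeae':
  pos 0: 'c' -> no (excluded)
  pos 1: 'a' -> MATCH
  pos 2: 'e' -> MATCH
  pos 3: 'c' -> no (excluded)
  pos 4: 'b' -> no (excluded)
  pos 5: 'a' -> MATCH
  pos 6: 'e' -> MATCH
  pos 7: 'a' -> MATCH
  pos 8: 'e' -> MATCH
Total matches: 6

6


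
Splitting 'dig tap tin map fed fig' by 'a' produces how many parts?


Splitting by 'a' breaks the string at each occurrence of the separator.
Text: 'dig tap tin map fed fig'
Parts after split:
  Part 1: 'dig t'
  Part 2: 'p tin m'
  Part 3: 'p fed fig'
Total parts: 3

3


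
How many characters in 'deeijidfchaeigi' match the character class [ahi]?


Character class [ahi] matches any of: {a, h, i}
Scanning string 'deeijidfchaeigi' character by character:
  pos 0: 'd' -> no
  pos 1: 'e' -> no
  pos 2: 'e' -> no
  pos 3: 'i' -> MATCH
  pos 4: 'j' -> no
  pos 5: 'i' -> MATCH
  pos 6: 'd' -> no
  pos 7: 'f' -> no
  pos 8: 'c' -> no
  pos 9: 'h' -> MATCH
  pos 10: 'a' -> MATCH
  pos 11: 'e' -> no
  pos 12: 'i' -> MATCH
  pos 13: 'g' -> no
  pos 14: 'i' -> MATCH
Total matches: 6

6


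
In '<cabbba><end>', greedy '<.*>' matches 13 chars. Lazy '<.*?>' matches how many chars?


Greedy '<.*>' tries to match as MUCH as possible.
Lazy '<.*?>' tries to match as LITTLE as possible.

String: '<cabbba><end>'
Greedy '<.*>' starts at first '<' and extends to the LAST '>': '<cabbba><end>' (13 chars)
Lazy '<.*?>' starts at first '<' and stops at the FIRST '>': '<cabbba>' (8 chars)

8


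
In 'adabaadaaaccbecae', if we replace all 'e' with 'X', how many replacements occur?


re.sub('e', 'X', text) replaces every occurrence of 'e' with 'X'.
Text: 'adabaadaaaccbecae'
Scanning for 'e':
  pos 13: 'e' -> replacement #1
  pos 16: 'e' -> replacement #2
Total replacements: 2

2


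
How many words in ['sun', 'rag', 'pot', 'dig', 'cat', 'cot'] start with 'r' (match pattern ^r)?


Pattern ^r anchors to start of word. Check which words begin with 'r':
  'sun' -> no
  'rag' -> MATCH (starts with 'r')
  'pot' -> no
  'dig' -> no
  'cat' -> no
  'cot' -> no
Matching words: ['rag']
Count: 1

1


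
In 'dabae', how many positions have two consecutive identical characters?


Looking for consecutive identical characters in 'dabae':
  pos 0-1: 'd' vs 'a' -> different
  pos 1-2: 'a' vs 'b' -> different
  pos 2-3: 'b' vs 'a' -> different
  pos 3-4: 'a' vs 'e' -> different
Consecutive identical pairs: []
Count: 0

0


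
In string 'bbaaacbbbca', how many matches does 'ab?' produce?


Pattern 'ab?' matches 'a' optionally followed by 'b'.
String: 'bbaaacbbbca'
Scanning left to right for 'a' then checking next char:
  Match 1: 'a' (a not followed by b)
  Match 2: 'a' (a not followed by b)
  Match 3: 'a' (a not followed by b)
  Match 4: 'a' (a not followed by b)
Total matches: 4

4


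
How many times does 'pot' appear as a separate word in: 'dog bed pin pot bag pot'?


Scanning each word for exact match 'pot':
  Word 1: 'dog' -> no
  Word 2: 'bed' -> no
  Word 3: 'pin' -> no
  Word 4: 'pot' -> MATCH
  Word 5: 'bag' -> no
  Word 6: 'pot' -> MATCH
Total matches: 2

2


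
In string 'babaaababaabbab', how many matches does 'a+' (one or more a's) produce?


Pattern 'a+' matches one or more consecutive a's.
String: 'babaaababaabbab'
Scanning for runs of a:
  Match 1: 'a' (length 1)
  Match 2: 'aaa' (length 3)
  Match 3: 'a' (length 1)
  Match 4: 'aa' (length 2)
  Match 5: 'a' (length 1)
Total matches: 5

5


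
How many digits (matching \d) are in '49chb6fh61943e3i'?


\d matches any digit 0-9.
Scanning '49chb6fh61943e3i':
  pos 0: '4' -> DIGIT
  pos 1: '9' -> DIGIT
  pos 5: '6' -> DIGIT
  pos 8: '6' -> DIGIT
  pos 9: '1' -> DIGIT
  pos 10: '9' -> DIGIT
  pos 11: '4' -> DIGIT
  pos 12: '3' -> DIGIT
  pos 14: '3' -> DIGIT
Digits found: ['4', '9', '6', '6', '1', '9', '4', '3', '3']
Total: 9

9


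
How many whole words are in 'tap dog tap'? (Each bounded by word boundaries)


Word boundaries (\b) mark the start/end of each word.
Text: 'tap dog tap'
Splitting by whitespace:
  Word 1: 'tap'
  Word 2: 'dog'
  Word 3: 'tap'
Total whole words: 3

3


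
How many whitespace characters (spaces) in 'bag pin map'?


\s matches whitespace characters (spaces, tabs, etc.).
Text: 'bag pin map'
This text has 3 words separated by spaces.
Number of spaces = number of words - 1 = 3 - 1 = 2

2


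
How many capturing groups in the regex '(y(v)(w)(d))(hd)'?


To count capturing groups, count each '(' that starts a group.
Pattern: '(y(v)(w)(d))(hd)'
Walking through the pattern:
  Position 0: '(' -> group #1
  Position 2: '(' -> group #2
  Position 5: '(' -> group #3
  Position 8: '(' -> group #4
  Position 12: '(' -> group #5
Total capturing groups: 5

5


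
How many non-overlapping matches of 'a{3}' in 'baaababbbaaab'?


Pattern 'a{3}' matches exactly 3 consecutive a's (greedy, non-overlapping).
String: 'baaababbbaaab'
Scanning for runs of a's:
  Run at pos 1: 'aaa' (length 3) -> 1 match(es)
  Run at pos 5: 'a' (length 1) -> 0 match(es)
  Run at pos 9: 'aaa' (length 3) -> 1 match(es)
Matches found: ['aaa', 'aaa']
Total: 2

2


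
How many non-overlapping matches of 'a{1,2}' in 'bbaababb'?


Pattern 'a{1,2}' matches between 1 and 2 consecutive a's (greedy).
String: 'bbaababb'
Finding runs of a's and applying greedy matching:
  Run at pos 2: 'aa' (length 2)
  Run at pos 5: 'a' (length 1)
Matches: ['aa', 'a']
Count: 2

2


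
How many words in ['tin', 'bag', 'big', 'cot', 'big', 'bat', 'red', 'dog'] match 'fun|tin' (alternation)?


Alternation 'fun|tin' matches either 'fun' or 'tin'.
Checking each word:
  'tin' -> MATCH
  'bag' -> no
  'big' -> no
  'cot' -> no
  'big' -> no
  'bat' -> no
  'red' -> no
  'dog' -> no
Matches: ['tin']
Count: 1

1


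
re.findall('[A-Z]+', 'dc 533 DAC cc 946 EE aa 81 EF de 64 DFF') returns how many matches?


Pattern '[A-Z]+' finds one or more uppercase letters.
Text: 'dc 533 DAC cc 946 EE aa 81 EF de 64 DFF'
Scanning for matches:
  Match 1: 'DAC'
  Match 2: 'EE'
  Match 3: 'EF'
  Match 4: 'DFF'
Total matches: 4

4


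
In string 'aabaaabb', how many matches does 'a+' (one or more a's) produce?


Pattern 'a+' matches one or more consecutive a's.
String: 'aabaaabb'
Scanning for runs of a:
  Match 1: 'aa' (length 2)
  Match 2: 'aaa' (length 3)
Total matches: 2

2


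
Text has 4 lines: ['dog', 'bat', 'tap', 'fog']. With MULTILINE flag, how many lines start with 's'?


With MULTILINE flag, ^ matches the start of each line.
Lines: ['dog', 'bat', 'tap', 'fog']
Checking which lines start with 's':
  Line 1: 'dog' -> no
  Line 2: 'bat' -> no
  Line 3: 'tap' -> no
  Line 4: 'fog' -> no
Matching lines: []
Count: 0

0


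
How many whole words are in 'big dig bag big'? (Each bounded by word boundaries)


Word boundaries (\b) mark the start/end of each word.
Text: 'big dig bag big'
Splitting by whitespace:
  Word 1: 'big'
  Word 2: 'dig'
  Word 3: 'bag'
  Word 4: 'big'
Total whole words: 4

4


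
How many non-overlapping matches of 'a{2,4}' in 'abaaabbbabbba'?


Pattern 'a{2,4}' matches between 2 and 4 consecutive a's (greedy).
String: 'abaaabbbabbba'
Finding runs of a's and applying greedy matching:
  Run at pos 0: 'a' (length 1)
  Run at pos 2: 'aaa' (length 3)
  Run at pos 8: 'a' (length 1)
  Run at pos 12: 'a' (length 1)
Matches: ['aaa']
Count: 1

1


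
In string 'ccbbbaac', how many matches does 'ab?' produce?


Pattern 'ab?' matches 'a' optionally followed by 'b'.
String: 'ccbbbaac'
Scanning left to right for 'a' then checking next char:
  Match 1: 'a' (a not followed by b)
  Match 2: 'a' (a not followed by b)
Total matches: 2

2


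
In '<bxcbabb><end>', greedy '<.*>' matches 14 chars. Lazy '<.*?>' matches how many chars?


Greedy '<.*>' tries to match as MUCH as possible.
Lazy '<.*?>' tries to match as LITTLE as possible.

String: '<bxcbabb><end>'
Greedy '<.*>' starts at first '<' and extends to the LAST '>': '<bxcbabb><end>' (14 chars)
Lazy '<.*?>' starts at first '<' and stops at the FIRST '>': '<bxcbabb>' (9 chars)

9


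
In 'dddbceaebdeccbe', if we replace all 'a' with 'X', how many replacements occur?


re.sub('a', 'X', text) replaces every occurrence of 'a' with 'X'.
Text: 'dddbceaebdeccbe'
Scanning for 'a':
  pos 6: 'a' -> replacement #1
Total replacements: 1

1


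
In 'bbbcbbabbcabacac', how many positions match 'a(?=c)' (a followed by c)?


Lookahead 'a(?=c)' matches 'a' only when followed by 'c'.
String: 'bbbcbbabbcabacac'
Checking each position where char is 'a':
  pos 6: 'a' -> no (next='b')
  pos 10: 'a' -> no (next='b')
  pos 12: 'a' -> MATCH (next='c')
  pos 14: 'a' -> MATCH (next='c')
Matching positions: [12, 14]
Count: 2

2


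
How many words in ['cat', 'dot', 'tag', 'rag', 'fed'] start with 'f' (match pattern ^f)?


Pattern ^f anchors to start of word. Check which words begin with 'f':
  'cat' -> no
  'dot' -> no
  'tag' -> no
  'rag' -> no
  'fed' -> MATCH (starts with 'f')
Matching words: ['fed']
Count: 1

1


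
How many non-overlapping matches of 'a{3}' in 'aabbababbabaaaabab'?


Pattern 'a{3}' matches exactly 3 consecutive a's (greedy, non-overlapping).
String: 'aabbababbabaaaabab'
Scanning for runs of a's:
  Run at pos 0: 'aa' (length 2) -> 0 match(es)
  Run at pos 4: 'a' (length 1) -> 0 match(es)
  Run at pos 6: 'a' (length 1) -> 0 match(es)
  Run at pos 9: 'a' (length 1) -> 0 match(es)
  Run at pos 11: 'aaaa' (length 4) -> 1 match(es)
  Run at pos 16: 'a' (length 1) -> 0 match(es)
Matches found: ['aaa']
Total: 1

1


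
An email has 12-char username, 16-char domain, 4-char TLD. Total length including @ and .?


An email address has format: username@domain.tld
Username length: 12
'@' character: 1
Domain length: 16
'.' character: 1
TLD length: 4
Total = 12 + 1 + 16 + 1 + 4 = 34

34


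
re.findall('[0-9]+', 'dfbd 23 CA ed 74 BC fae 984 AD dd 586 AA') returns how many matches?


Pattern '[0-9]+' finds one or more digits.
Text: 'dfbd 23 CA ed 74 BC fae 984 AD dd 586 AA'
Scanning for matches:
  Match 1: '23'
  Match 2: '74'
  Match 3: '984'
  Match 4: '586'
Total matches: 4

4


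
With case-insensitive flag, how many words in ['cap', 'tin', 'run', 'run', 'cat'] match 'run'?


Case-insensitive matching: compare each word's lowercase form to 'run'.
  'cap' -> lower='cap' -> no
  'tin' -> lower='tin' -> no
  'run' -> lower='run' -> MATCH
  'run' -> lower='run' -> MATCH
  'cat' -> lower='cat' -> no
Matches: ['run', 'run']
Count: 2

2


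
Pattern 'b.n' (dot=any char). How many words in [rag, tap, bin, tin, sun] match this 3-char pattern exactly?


Pattern 'b.n' means: starts with 'b', any single char, ends with 'n'.
Checking each word (must be exactly 3 chars):
  'rag' (len=3): no
  'tap' (len=3): no
  'bin' (len=3): MATCH
  'tin' (len=3): no
  'sun' (len=3): no
Matching words: ['bin']
Total: 1

1


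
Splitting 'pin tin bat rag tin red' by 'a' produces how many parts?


Splitting by 'a' breaks the string at each occurrence of the separator.
Text: 'pin tin bat rag tin red'
Parts after split:
  Part 1: 'pin tin b'
  Part 2: 't r'
  Part 3: 'g tin red'
Total parts: 3

3


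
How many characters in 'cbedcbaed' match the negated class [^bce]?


Negated class [^bce] matches any char NOT in {b, c, e}
Scanning 'cbedcbaed':
  pos 0: 'c' -> no (excluded)
  pos 1: 'b' -> no (excluded)
  pos 2: 'e' -> no (excluded)
  pos 3: 'd' -> MATCH
  pos 4: 'c' -> no (excluded)
  pos 5: 'b' -> no (excluded)
  pos 6: 'a' -> MATCH
  pos 7: 'e' -> no (excluded)
  pos 8: 'd' -> MATCH
Total matches: 3

3


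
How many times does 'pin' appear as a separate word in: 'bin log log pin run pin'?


Scanning each word for exact match 'pin':
  Word 1: 'bin' -> no
  Word 2: 'log' -> no
  Word 3: 'log' -> no
  Word 4: 'pin' -> MATCH
  Word 5: 'run' -> no
  Word 6: 'pin' -> MATCH
Total matches: 2

2


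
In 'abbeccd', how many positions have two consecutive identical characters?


Looking for consecutive identical characters in 'abbeccd':
  pos 0-1: 'a' vs 'b' -> different
  pos 1-2: 'b' vs 'b' -> MATCH ('bb')
  pos 2-3: 'b' vs 'e' -> different
  pos 3-4: 'e' vs 'c' -> different
  pos 4-5: 'c' vs 'c' -> MATCH ('cc')
  pos 5-6: 'c' vs 'd' -> different
Consecutive identical pairs: ['bb', 'cc']
Count: 2

2


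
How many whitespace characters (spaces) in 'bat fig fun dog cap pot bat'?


\s matches whitespace characters (spaces, tabs, etc.).
Text: 'bat fig fun dog cap pot bat'
This text has 7 words separated by spaces.
Number of spaces = number of words - 1 = 7 - 1 = 6

6


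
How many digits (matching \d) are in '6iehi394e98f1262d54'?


\d matches any digit 0-9.
Scanning '6iehi394e98f1262d54':
  pos 0: '6' -> DIGIT
  pos 5: '3' -> DIGIT
  pos 6: '9' -> DIGIT
  pos 7: '4' -> DIGIT
  pos 9: '9' -> DIGIT
  pos 10: '8' -> DIGIT
  pos 12: '1' -> DIGIT
  pos 13: '2' -> DIGIT
  pos 14: '6' -> DIGIT
  pos 15: '2' -> DIGIT
  pos 17: '5' -> DIGIT
  pos 18: '4' -> DIGIT
Digits found: ['6', '3', '9', '4', '9', '8', '1', '2', '6', '2', '5', '4']
Total: 12

12


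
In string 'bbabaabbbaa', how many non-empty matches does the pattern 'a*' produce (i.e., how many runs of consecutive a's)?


Pattern 'a*' matches zero or more a's. We want non-empty runs of consecutive a's.
String: 'bbabaabbbaa'
Walking through the string to find runs of a's:
  Run 1: positions 2-2 -> 'a'
  Run 2: positions 4-5 -> 'aa'
  Run 3: positions 9-10 -> 'aa'
Non-empty runs found: ['a', 'aa', 'aa']
Count: 3

3


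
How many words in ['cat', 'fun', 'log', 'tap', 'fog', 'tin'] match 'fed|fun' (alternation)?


Alternation 'fed|fun' matches either 'fed' or 'fun'.
Checking each word:
  'cat' -> no
  'fun' -> MATCH
  'log' -> no
  'tap' -> no
  'fog' -> no
  'tin' -> no
Matches: ['fun']
Count: 1

1


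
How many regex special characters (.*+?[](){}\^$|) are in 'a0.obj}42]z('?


Regex special characters are: . * + ? [ ] ( ) { } \ ^ $ |
Scanning 'a0.obj}42]z(':
  pos 2: '.' -> SPECIAL
  pos 6: '}' -> SPECIAL
  pos 9: ']' -> SPECIAL
  pos 11: '(' -> SPECIAL
Special chars found: ['.', '}', ']', '(']
Total: 4

4


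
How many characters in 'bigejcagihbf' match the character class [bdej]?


Character class [bdej] matches any of: {b, d, e, j}
Scanning string 'bigejcagihbf' character by character:
  pos 0: 'b' -> MATCH
  pos 1: 'i' -> no
  pos 2: 'g' -> no
  pos 3: 'e' -> MATCH
  pos 4: 'j' -> MATCH
  pos 5: 'c' -> no
  pos 6: 'a' -> no
  pos 7: 'g' -> no
  pos 8: 'i' -> no
  pos 9: 'h' -> no
  pos 10: 'b' -> MATCH
  pos 11: 'f' -> no
Total matches: 4

4


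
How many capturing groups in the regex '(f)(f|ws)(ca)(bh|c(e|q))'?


To count capturing groups, count each '(' that starts a group.
Pattern: '(f)(f|ws)(ca)(bh|c(e|q))'
Walking through the pattern:
  Position 0: '(' -> group #1
  Position 3: '(' -> group #2
  Position 9: '(' -> group #3
  Position 13: '(' -> group #4
  Position 18: '(' -> group #5
Total capturing groups: 5

5


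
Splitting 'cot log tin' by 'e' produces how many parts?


Splitting by 'e' breaks the string at each occurrence of the separator.
Text: 'cot log tin'
Parts after split:
  Part 1: 'cot log tin'
Total parts: 1

1


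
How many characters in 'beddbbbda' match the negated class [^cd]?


Negated class [^cd] matches any char NOT in {c, d}
Scanning 'beddbbbda':
  pos 0: 'b' -> MATCH
  pos 1: 'e' -> MATCH
  pos 2: 'd' -> no (excluded)
  pos 3: 'd' -> no (excluded)
  pos 4: 'b' -> MATCH
  pos 5: 'b' -> MATCH
  pos 6: 'b' -> MATCH
  pos 7: 'd' -> no (excluded)
  pos 8: 'a' -> MATCH
Total matches: 6

6


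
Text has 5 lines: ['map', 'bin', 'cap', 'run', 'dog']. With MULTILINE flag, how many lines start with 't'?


With MULTILINE flag, ^ matches the start of each line.
Lines: ['map', 'bin', 'cap', 'run', 'dog']
Checking which lines start with 't':
  Line 1: 'map' -> no
  Line 2: 'bin' -> no
  Line 3: 'cap' -> no
  Line 4: 'run' -> no
  Line 5: 'dog' -> no
Matching lines: []
Count: 0

0


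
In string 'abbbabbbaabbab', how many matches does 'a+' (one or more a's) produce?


Pattern 'a+' matches one or more consecutive a's.
String: 'abbbabbbaabbab'
Scanning for runs of a:
  Match 1: 'a' (length 1)
  Match 2: 'a' (length 1)
  Match 3: 'aa' (length 2)
  Match 4: 'a' (length 1)
Total matches: 4

4


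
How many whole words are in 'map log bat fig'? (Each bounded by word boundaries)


Word boundaries (\b) mark the start/end of each word.
Text: 'map log bat fig'
Splitting by whitespace:
  Word 1: 'map'
  Word 2: 'log'
  Word 3: 'bat'
  Word 4: 'fig'
Total whole words: 4

4


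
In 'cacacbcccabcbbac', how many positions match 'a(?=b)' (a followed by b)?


Lookahead 'a(?=b)' matches 'a' only when followed by 'b'.
String: 'cacacbcccabcbbac'
Checking each position where char is 'a':
  pos 1: 'a' -> no (next='c')
  pos 3: 'a' -> no (next='c')
  pos 9: 'a' -> MATCH (next='b')
  pos 14: 'a' -> no (next='c')
Matching positions: [9]
Count: 1

1


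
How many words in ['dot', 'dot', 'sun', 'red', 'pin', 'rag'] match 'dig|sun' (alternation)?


Alternation 'dig|sun' matches either 'dig' or 'sun'.
Checking each word:
  'dot' -> no
  'dot' -> no
  'sun' -> MATCH
  'red' -> no
  'pin' -> no
  'rag' -> no
Matches: ['sun']
Count: 1

1


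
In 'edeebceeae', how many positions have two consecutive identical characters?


Looking for consecutive identical characters in 'edeebceeae':
  pos 0-1: 'e' vs 'd' -> different
  pos 1-2: 'd' vs 'e' -> different
  pos 2-3: 'e' vs 'e' -> MATCH ('ee')
  pos 3-4: 'e' vs 'b' -> different
  pos 4-5: 'b' vs 'c' -> different
  pos 5-6: 'c' vs 'e' -> different
  pos 6-7: 'e' vs 'e' -> MATCH ('ee')
  pos 7-8: 'e' vs 'a' -> different
  pos 8-9: 'a' vs 'e' -> different
Consecutive identical pairs: ['ee', 'ee']
Count: 2

2


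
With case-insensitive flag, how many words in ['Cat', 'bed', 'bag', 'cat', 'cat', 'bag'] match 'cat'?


Case-insensitive matching: compare each word's lowercase form to 'cat'.
  'Cat' -> lower='cat' -> MATCH
  'bed' -> lower='bed' -> no
  'bag' -> lower='bag' -> no
  'cat' -> lower='cat' -> MATCH
  'cat' -> lower='cat' -> MATCH
  'bag' -> lower='bag' -> no
Matches: ['Cat', 'cat', 'cat']
Count: 3

3


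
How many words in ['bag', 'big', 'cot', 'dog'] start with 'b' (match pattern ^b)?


Pattern ^b anchors to start of word. Check which words begin with 'b':
  'bag' -> MATCH (starts with 'b')
  'big' -> MATCH (starts with 'b')
  'cot' -> no
  'dog' -> no
Matching words: ['bag', 'big']
Count: 2

2


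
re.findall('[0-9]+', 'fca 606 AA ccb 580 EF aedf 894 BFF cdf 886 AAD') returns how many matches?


Pattern '[0-9]+' finds one or more digits.
Text: 'fca 606 AA ccb 580 EF aedf 894 BFF cdf 886 AAD'
Scanning for matches:
  Match 1: '606'
  Match 2: '580'
  Match 3: '894'
  Match 4: '886'
Total matches: 4

4


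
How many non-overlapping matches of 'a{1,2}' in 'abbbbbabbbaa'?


Pattern 'a{1,2}' matches between 1 and 2 consecutive a's (greedy).
String: 'abbbbbabbbaa'
Finding runs of a's and applying greedy matching:
  Run at pos 0: 'a' (length 1)
  Run at pos 6: 'a' (length 1)
  Run at pos 10: 'aa' (length 2)
Matches: ['a', 'a', 'aa']
Count: 3

3


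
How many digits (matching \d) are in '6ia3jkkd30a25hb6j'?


\d matches any digit 0-9.
Scanning '6ia3jkkd30a25hb6j':
  pos 0: '6' -> DIGIT
  pos 3: '3' -> DIGIT
  pos 8: '3' -> DIGIT
  pos 9: '0' -> DIGIT
  pos 11: '2' -> DIGIT
  pos 12: '5' -> DIGIT
  pos 15: '6' -> DIGIT
Digits found: ['6', '3', '3', '0', '2', '5', '6']
Total: 7

7


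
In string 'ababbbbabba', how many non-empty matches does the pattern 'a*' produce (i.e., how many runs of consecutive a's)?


Pattern 'a*' matches zero or more a's. We want non-empty runs of consecutive a's.
String: 'ababbbbabba'
Walking through the string to find runs of a's:
  Run 1: positions 0-0 -> 'a'
  Run 2: positions 2-2 -> 'a'
  Run 3: positions 7-7 -> 'a'
  Run 4: positions 10-10 -> 'a'
Non-empty runs found: ['a', 'a', 'a', 'a']
Count: 4

4


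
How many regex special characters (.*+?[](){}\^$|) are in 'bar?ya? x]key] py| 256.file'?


Regex special characters are: . * + ? [ ] ( ) { } \ ^ $ |
Scanning 'bar?ya? x]key] py| 256.file':
  pos 3: '?' -> SPECIAL
  pos 6: '?' -> SPECIAL
  pos 9: ']' -> SPECIAL
  pos 13: ']' -> SPECIAL
  pos 17: '|' -> SPECIAL
  pos 22: '.' -> SPECIAL
Special chars found: ['?', '?', ']', ']', '|', '.']
Total: 6

6


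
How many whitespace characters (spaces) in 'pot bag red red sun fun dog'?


\s matches whitespace characters (spaces, tabs, etc.).
Text: 'pot bag red red sun fun dog'
This text has 7 words separated by spaces.
Number of spaces = number of words - 1 = 7 - 1 = 6

6


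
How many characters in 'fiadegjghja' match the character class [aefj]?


Character class [aefj] matches any of: {a, e, f, j}
Scanning string 'fiadegjghja' character by character:
  pos 0: 'f' -> MATCH
  pos 1: 'i' -> no
  pos 2: 'a' -> MATCH
  pos 3: 'd' -> no
  pos 4: 'e' -> MATCH
  pos 5: 'g' -> no
  pos 6: 'j' -> MATCH
  pos 7: 'g' -> no
  pos 8: 'h' -> no
  pos 9: 'j' -> MATCH
  pos 10: 'a' -> MATCH
Total matches: 6

6


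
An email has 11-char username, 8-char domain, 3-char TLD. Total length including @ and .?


An email address has format: username@domain.tld
Username length: 11
'@' character: 1
Domain length: 8
'.' character: 1
TLD length: 3
Total = 11 + 1 + 8 + 1 + 3 = 24

24


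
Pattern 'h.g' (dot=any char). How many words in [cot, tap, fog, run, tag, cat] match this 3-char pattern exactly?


Pattern 'h.g' means: starts with 'h', any single char, ends with 'g'.
Checking each word (must be exactly 3 chars):
  'cot' (len=3): no
  'tap' (len=3): no
  'fog' (len=3): no
  'run' (len=3): no
  'tag' (len=3): no
  'cat' (len=3): no
Matching words: []
Total: 0

0


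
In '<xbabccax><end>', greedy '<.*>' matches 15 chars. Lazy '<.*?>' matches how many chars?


Greedy '<.*>' tries to match as MUCH as possible.
Lazy '<.*?>' tries to match as LITTLE as possible.

String: '<xbabccax><end>'
Greedy '<.*>' starts at first '<' and extends to the LAST '>': '<xbabccax><end>' (15 chars)
Lazy '<.*?>' starts at first '<' and stops at the FIRST '>': '<xbabccax>' (10 chars)

10


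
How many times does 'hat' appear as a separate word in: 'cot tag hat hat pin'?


Scanning each word for exact match 'hat':
  Word 1: 'cot' -> no
  Word 2: 'tag' -> no
  Word 3: 'hat' -> MATCH
  Word 4: 'hat' -> MATCH
  Word 5: 'pin' -> no
Total matches: 2

2


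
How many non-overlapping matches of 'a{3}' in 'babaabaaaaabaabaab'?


Pattern 'a{3}' matches exactly 3 consecutive a's (greedy, non-overlapping).
String: 'babaabaaaaabaabaab'
Scanning for runs of a's:
  Run at pos 1: 'a' (length 1) -> 0 match(es)
  Run at pos 3: 'aa' (length 2) -> 0 match(es)
  Run at pos 6: 'aaaaa' (length 5) -> 1 match(es)
  Run at pos 12: 'aa' (length 2) -> 0 match(es)
  Run at pos 15: 'aa' (length 2) -> 0 match(es)
Matches found: ['aaa']
Total: 1

1


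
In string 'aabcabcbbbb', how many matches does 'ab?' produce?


Pattern 'ab?' matches 'a' optionally followed by 'b'.
String: 'aabcabcbbbb'
Scanning left to right for 'a' then checking next char:
  Match 1: 'a' (a not followed by b)
  Match 2: 'ab' (a followed by b)
  Match 3: 'ab' (a followed by b)
Total matches: 3

3


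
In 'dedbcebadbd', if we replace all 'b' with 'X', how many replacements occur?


re.sub('b', 'X', text) replaces every occurrence of 'b' with 'X'.
Text: 'dedbcebadbd'
Scanning for 'b':
  pos 3: 'b' -> replacement #1
  pos 6: 'b' -> replacement #2
  pos 9: 'b' -> replacement #3
Total replacements: 3

3


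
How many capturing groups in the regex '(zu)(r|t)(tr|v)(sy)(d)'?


To count capturing groups, count each '(' that starts a group.
Pattern: '(zu)(r|t)(tr|v)(sy)(d)'
Walking through the pattern:
  Position 0: '(' -> group #1
  Position 4: '(' -> group #2
  Position 9: '(' -> group #3
  Position 15: '(' -> group #4
  Position 19: '(' -> group #5
Total capturing groups: 5

5


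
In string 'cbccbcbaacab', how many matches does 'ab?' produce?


Pattern 'ab?' matches 'a' optionally followed by 'b'.
String: 'cbccbcbaacab'
Scanning left to right for 'a' then checking next char:
  Match 1: 'a' (a not followed by b)
  Match 2: 'a' (a not followed by b)
  Match 3: 'ab' (a followed by b)
Total matches: 3

3


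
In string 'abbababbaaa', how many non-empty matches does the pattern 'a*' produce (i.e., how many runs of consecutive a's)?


Pattern 'a*' matches zero or more a's. We want non-empty runs of consecutive a's.
String: 'abbababbaaa'
Walking through the string to find runs of a's:
  Run 1: positions 0-0 -> 'a'
  Run 2: positions 3-3 -> 'a'
  Run 3: positions 5-5 -> 'a'
  Run 4: positions 8-10 -> 'aaa'
Non-empty runs found: ['a', 'a', 'a', 'aaa']
Count: 4

4


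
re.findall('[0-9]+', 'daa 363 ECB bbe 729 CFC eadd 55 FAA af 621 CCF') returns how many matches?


Pattern '[0-9]+' finds one or more digits.
Text: 'daa 363 ECB bbe 729 CFC eadd 55 FAA af 621 CCF'
Scanning for matches:
  Match 1: '363'
  Match 2: '729'
  Match 3: '55'
  Match 4: '621'
Total matches: 4

4


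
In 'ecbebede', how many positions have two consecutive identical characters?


Looking for consecutive identical characters in 'ecbebede':
  pos 0-1: 'e' vs 'c' -> different
  pos 1-2: 'c' vs 'b' -> different
  pos 2-3: 'b' vs 'e' -> different
  pos 3-4: 'e' vs 'b' -> different
  pos 4-5: 'b' vs 'e' -> different
  pos 5-6: 'e' vs 'd' -> different
  pos 6-7: 'd' vs 'e' -> different
Consecutive identical pairs: []
Count: 0

0


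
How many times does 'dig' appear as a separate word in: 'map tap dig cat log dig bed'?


Scanning each word for exact match 'dig':
  Word 1: 'map' -> no
  Word 2: 'tap' -> no
  Word 3: 'dig' -> MATCH
  Word 4: 'cat' -> no
  Word 5: 'log' -> no
  Word 6: 'dig' -> MATCH
  Word 7: 'bed' -> no
Total matches: 2

2


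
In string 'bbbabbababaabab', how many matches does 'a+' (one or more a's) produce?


Pattern 'a+' matches one or more consecutive a's.
String: 'bbbabbababaabab'
Scanning for runs of a:
  Match 1: 'a' (length 1)
  Match 2: 'a' (length 1)
  Match 3: 'a' (length 1)
  Match 4: 'aa' (length 2)
  Match 5: 'a' (length 1)
Total matches: 5

5


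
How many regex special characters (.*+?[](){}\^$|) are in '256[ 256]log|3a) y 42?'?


Regex special characters are: . * + ? [ ] ( ) { } \ ^ $ |
Scanning '256[ 256]log|3a) y 42?':
  pos 3: '[' -> SPECIAL
  pos 8: ']' -> SPECIAL
  pos 12: '|' -> SPECIAL
  pos 15: ')' -> SPECIAL
  pos 21: '?' -> SPECIAL
Special chars found: ['[', ']', '|', ')', '?']
Total: 5

5


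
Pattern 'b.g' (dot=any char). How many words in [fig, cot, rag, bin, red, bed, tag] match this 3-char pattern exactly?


Pattern 'b.g' means: starts with 'b', any single char, ends with 'g'.
Checking each word (must be exactly 3 chars):
  'fig' (len=3): no
  'cot' (len=3): no
  'rag' (len=3): no
  'bin' (len=3): no
  'red' (len=3): no
  'bed' (len=3): no
  'tag' (len=3): no
Matching words: []
Total: 0

0


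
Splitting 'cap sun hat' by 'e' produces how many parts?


Splitting by 'e' breaks the string at each occurrence of the separator.
Text: 'cap sun hat'
Parts after split:
  Part 1: 'cap sun hat'
Total parts: 1

1


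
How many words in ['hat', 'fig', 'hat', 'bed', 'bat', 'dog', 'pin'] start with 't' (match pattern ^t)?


Pattern ^t anchors to start of word. Check which words begin with 't':
  'hat' -> no
  'fig' -> no
  'hat' -> no
  'bed' -> no
  'bat' -> no
  'dog' -> no
  'pin' -> no
Matching words: []
Count: 0

0


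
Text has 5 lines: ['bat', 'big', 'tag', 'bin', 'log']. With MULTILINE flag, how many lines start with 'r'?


With MULTILINE flag, ^ matches the start of each line.
Lines: ['bat', 'big', 'tag', 'bin', 'log']
Checking which lines start with 'r':
  Line 1: 'bat' -> no
  Line 2: 'big' -> no
  Line 3: 'tag' -> no
  Line 4: 'bin' -> no
  Line 5: 'log' -> no
Matching lines: []
Count: 0

0


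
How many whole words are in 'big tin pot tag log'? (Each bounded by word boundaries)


Word boundaries (\b) mark the start/end of each word.
Text: 'big tin pot tag log'
Splitting by whitespace:
  Word 1: 'big'
  Word 2: 'tin'
  Word 3: 'pot'
  Word 4: 'tag'
  Word 5: 'log'
Total whole words: 5

5


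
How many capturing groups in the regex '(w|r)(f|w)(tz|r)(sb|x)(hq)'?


To count capturing groups, count each '(' that starts a group.
Pattern: '(w|r)(f|w)(tz|r)(sb|x)(hq)'
Walking through the pattern:
  Position 0: '(' -> group #1
  Position 5: '(' -> group #2
  Position 10: '(' -> group #3
  Position 16: '(' -> group #4
  Position 22: '(' -> group #5
Total capturing groups: 5

5


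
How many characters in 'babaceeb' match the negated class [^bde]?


Negated class [^bde] matches any char NOT in {b, d, e}
Scanning 'babaceeb':
  pos 0: 'b' -> no (excluded)
  pos 1: 'a' -> MATCH
  pos 2: 'b' -> no (excluded)
  pos 3: 'a' -> MATCH
  pos 4: 'c' -> MATCH
  pos 5: 'e' -> no (excluded)
  pos 6: 'e' -> no (excluded)
  pos 7: 'b' -> no (excluded)
Total matches: 3

3


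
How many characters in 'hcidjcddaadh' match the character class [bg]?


Character class [bg] matches any of: {b, g}
Scanning string 'hcidjcddaadh' character by character:
  pos 0: 'h' -> no
  pos 1: 'c' -> no
  pos 2: 'i' -> no
  pos 3: 'd' -> no
  pos 4: 'j' -> no
  pos 5: 'c' -> no
  pos 6: 'd' -> no
  pos 7: 'd' -> no
  pos 8: 'a' -> no
  pos 9: 'a' -> no
  pos 10: 'd' -> no
  pos 11: 'h' -> no
Total matches: 0

0


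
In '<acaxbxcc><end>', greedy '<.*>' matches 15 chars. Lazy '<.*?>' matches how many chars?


Greedy '<.*>' tries to match as MUCH as possible.
Lazy '<.*?>' tries to match as LITTLE as possible.

String: '<acaxbxcc><end>'
Greedy '<.*>' starts at first '<' and extends to the LAST '>': '<acaxbxcc><end>' (15 chars)
Lazy '<.*?>' starts at first '<' and stops at the FIRST '>': '<acaxbxcc>' (10 chars)

10


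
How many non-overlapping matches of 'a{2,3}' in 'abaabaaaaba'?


Pattern 'a{2,3}' matches between 2 and 3 consecutive a's (greedy).
String: 'abaabaaaaba'
Finding runs of a's and applying greedy matching:
  Run at pos 0: 'a' (length 1)
  Run at pos 2: 'aa' (length 2)
  Run at pos 5: 'aaaa' (length 4)
  Run at pos 10: 'a' (length 1)
Matches: ['aa', 'aaa']
Count: 2

2


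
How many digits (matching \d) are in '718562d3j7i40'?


\d matches any digit 0-9.
Scanning '718562d3j7i40':
  pos 0: '7' -> DIGIT
  pos 1: '1' -> DIGIT
  pos 2: '8' -> DIGIT
  pos 3: '5' -> DIGIT
  pos 4: '6' -> DIGIT
  pos 5: '2' -> DIGIT
  pos 7: '3' -> DIGIT
  pos 9: '7' -> DIGIT
  pos 11: '4' -> DIGIT
  pos 12: '0' -> DIGIT
Digits found: ['7', '1', '8', '5', '6', '2', '3', '7', '4', '0']
Total: 10

10


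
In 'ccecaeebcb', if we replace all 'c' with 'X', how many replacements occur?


re.sub('c', 'X', text) replaces every occurrence of 'c' with 'X'.
Text: 'ccecaeebcb'
Scanning for 'c':
  pos 0: 'c' -> replacement #1
  pos 1: 'c' -> replacement #2
  pos 3: 'c' -> replacement #3
  pos 8: 'c' -> replacement #4
Total replacements: 4

4


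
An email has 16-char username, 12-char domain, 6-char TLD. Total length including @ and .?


An email address has format: username@domain.tld
Username length: 16
'@' character: 1
Domain length: 12
'.' character: 1
TLD length: 6
Total = 16 + 1 + 12 + 1 + 6 = 36

36


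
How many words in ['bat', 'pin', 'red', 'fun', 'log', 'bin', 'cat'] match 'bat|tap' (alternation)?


Alternation 'bat|tap' matches either 'bat' or 'tap'.
Checking each word:
  'bat' -> MATCH
  'pin' -> no
  'red' -> no
  'fun' -> no
  'log' -> no
  'bin' -> no
  'cat' -> no
Matches: ['bat']
Count: 1

1


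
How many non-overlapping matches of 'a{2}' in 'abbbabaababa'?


Pattern 'a{2}' matches exactly 2 consecutive a's (greedy, non-overlapping).
String: 'abbbabaababa'
Scanning for runs of a's:
  Run at pos 0: 'a' (length 1) -> 0 match(es)
  Run at pos 4: 'a' (length 1) -> 0 match(es)
  Run at pos 6: 'aa' (length 2) -> 1 match(es)
  Run at pos 9: 'a' (length 1) -> 0 match(es)
  Run at pos 11: 'a' (length 1) -> 0 match(es)
Matches found: ['aa']
Total: 1

1


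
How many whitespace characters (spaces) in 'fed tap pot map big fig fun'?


\s matches whitespace characters (spaces, tabs, etc.).
Text: 'fed tap pot map big fig fun'
This text has 7 words separated by spaces.
Number of spaces = number of words - 1 = 7 - 1 = 6

6


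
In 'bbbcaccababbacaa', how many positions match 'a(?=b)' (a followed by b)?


Lookahead 'a(?=b)' matches 'a' only when followed by 'b'.
String: 'bbbcaccababbacaa'
Checking each position where char is 'a':
  pos 4: 'a' -> no (next='c')
  pos 7: 'a' -> MATCH (next='b')
  pos 9: 'a' -> MATCH (next='b')
  pos 12: 'a' -> no (next='c')
  pos 14: 'a' -> no (next='a')
Matching positions: [7, 9]
Count: 2

2


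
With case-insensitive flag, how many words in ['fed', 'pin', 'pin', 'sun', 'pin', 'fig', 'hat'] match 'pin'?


Case-insensitive matching: compare each word's lowercase form to 'pin'.
  'fed' -> lower='fed' -> no
  'pin' -> lower='pin' -> MATCH
  'pin' -> lower='pin' -> MATCH
  'sun' -> lower='sun' -> no
  'pin' -> lower='pin' -> MATCH
  'fig' -> lower='fig' -> no
  'hat' -> lower='hat' -> no
Matches: ['pin', 'pin', 'pin']
Count: 3

3


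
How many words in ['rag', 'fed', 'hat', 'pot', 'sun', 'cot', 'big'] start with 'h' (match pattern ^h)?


Pattern ^h anchors to start of word. Check which words begin with 'h':
  'rag' -> no
  'fed' -> no
  'hat' -> MATCH (starts with 'h')
  'pot' -> no
  'sun' -> no
  'cot' -> no
  'big' -> no
Matching words: ['hat']
Count: 1

1


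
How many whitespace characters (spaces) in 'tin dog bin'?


\s matches whitespace characters (spaces, tabs, etc.).
Text: 'tin dog bin'
This text has 3 words separated by spaces.
Number of spaces = number of words - 1 = 3 - 1 = 2

2


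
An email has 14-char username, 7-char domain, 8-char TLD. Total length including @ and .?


An email address has format: username@domain.tld
Username length: 14
'@' character: 1
Domain length: 7
'.' character: 1
TLD length: 8
Total = 14 + 1 + 7 + 1 + 8 = 31

31


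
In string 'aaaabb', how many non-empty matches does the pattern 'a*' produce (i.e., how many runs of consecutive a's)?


Pattern 'a*' matches zero or more a's. We want non-empty runs of consecutive a's.
String: 'aaaabb'
Walking through the string to find runs of a's:
  Run 1: positions 0-3 -> 'aaaa'
Non-empty runs found: ['aaaa']
Count: 1

1


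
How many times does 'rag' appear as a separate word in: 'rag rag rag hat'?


Scanning each word for exact match 'rag':
  Word 1: 'rag' -> MATCH
  Word 2: 'rag' -> MATCH
  Word 3: 'rag' -> MATCH
  Word 4: 'hat' -> no
Total matches: 3

3


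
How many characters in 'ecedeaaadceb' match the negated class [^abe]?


Negated class [^abe] matches any char NOT in {a, b, e}
Scanning 'ecedeaaadceb':
  pos 0: 'e' -> no (excluded)
  pos 1: 'c' -> MATCH
  pos 2: 'e' -> no (excluded)
  pos 3: 'd' -> MATCH
  pos 4: 'e' -> no (excluded)
  pos 5: 'a' -> no (excluded)
  pos 6: 'a' -> no (excluded)
  pos 7: 'a' -> no (excluded)
  pos 8: 'd' -> MATCH
  pos 9: 'c' -> MATCH
  pos 10: 'e' -> no (excluded)
  pos 11: 'b' -> no (excluded)
Total matches: 4

4


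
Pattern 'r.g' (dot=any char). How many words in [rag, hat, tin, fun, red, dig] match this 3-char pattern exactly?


Pattern 'r.g' means: starts with 'r', any single char, ends with 'g'.
Checking each word (must be exactly 3 chars):
  'rag' (len=3): MATCH
  'hat' (len=3): no
  'tin' (len=3): no
  'fun' (len=3): no
  'red' (len=3): no
  'dig' (len=3): no
Matching words: ['rag']
Total: 1

1


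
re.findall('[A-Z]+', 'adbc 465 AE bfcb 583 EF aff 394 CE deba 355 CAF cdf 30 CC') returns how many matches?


Pattern '[A-Z]+' finds one or more uppercase letters.
Text: 'adbc 465 AE bfcb 583 EF aff 394 CE deba 355 CAF cdf 30 CC'
Scanning for matches:
  Match 1: 'AE'
  Match 2: 'EF'
  Match 3: 'CE'
  Match 4: 'CAF'
  Match 5: 'CC'
Total matches: 5

5


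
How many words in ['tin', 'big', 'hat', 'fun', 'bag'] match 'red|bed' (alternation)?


Alternation 'red|bed' matches either 'red' or 'bed'.
Checking each word:
  'tin' -> no
  'big' -> no
  'hat' -> no
  'fun' -> no
  'bag' -> no
Matches: []
Count: 0

0


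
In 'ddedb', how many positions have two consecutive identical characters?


Looking for consecutive identical characters in 'ddedb':
  pos 0-1: 'd' vs 'd' -> MATCH ('dd')
  pos 1-2: 'd' vs 'e' -> different
  pos 2-3: 'e' vs 'd' -> different
  pos 3-4: 'd' vs 'b' -> different
Consecutive identical pairs: ['dd']
Count: 1

1


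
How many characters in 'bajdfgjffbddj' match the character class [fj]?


Character class [fj] matches any of: {f, j}
Scanning string 'bajdfgjffbddj' character by character:
  pos 0: 'b' -> no
  pos 1: 'a' -> no
  pos 2: 'j' -> MATCH
  pos 3: 'd' -> no
  pos 4: 'f' -> MATCH
  pos 5: 'g' -> no
  pos 6: 'j' -> MATCH
  pos 7: 'f' -> MATCH
  pos 8: 'f' -> MATCH
  pos 9: 'b' -> no
  pos 10: 'd' -> no
  pos 11: 'd' -> no
  pos 12: 'j' -> MATCH
Total matches: 6

6


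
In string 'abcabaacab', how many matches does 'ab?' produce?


Pattern 'ab?' matches 'a' optionally followed by 'b'.
String: 'abcabaacab'
Scanning left to right for 'a' then checking next char:
  Match 1: 'ab' (a followed by b)
  Match 2: 'ab' (a followed by b)
  Match 3: 'a' (a not followed by b)
  Match 4: 'a' (a not followed by b)
  Match 5: 'ab' (a followed by b)
Total matches: 5

5
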